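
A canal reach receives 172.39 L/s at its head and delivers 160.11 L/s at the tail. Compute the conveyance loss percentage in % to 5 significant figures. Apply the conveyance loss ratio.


Approach: apply the conveyance loss ratio, loss% = ((Q_head - Q_tail)/Q_head)*100.
loss = ((172.39 - 160.11)/172.39)*100 = 7.1234 %
Therefore the conveyance loss percentage = 7.1234 %.


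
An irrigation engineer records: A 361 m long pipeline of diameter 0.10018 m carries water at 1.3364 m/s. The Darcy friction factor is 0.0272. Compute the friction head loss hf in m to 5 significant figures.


Approach: apply the Darcy-Weisbach equation, hf = f*(L/D)*(v^2/(2g)).
hf = 0.0272 * (361/0.10018) * (1.3364^2 / (2*9.81))
hf = 8.9221 m
Therefore the friction head loss hf = 8.9221 m.


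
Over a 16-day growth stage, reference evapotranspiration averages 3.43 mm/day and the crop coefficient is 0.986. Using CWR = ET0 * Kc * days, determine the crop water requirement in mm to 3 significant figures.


CWR = 3.43 * 0.986 * 16 = 54.1 mm
Therefore the crop water requirement = 54.1 mm.


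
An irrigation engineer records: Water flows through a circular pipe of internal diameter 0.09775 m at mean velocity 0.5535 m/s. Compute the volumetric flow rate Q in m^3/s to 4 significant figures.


Approach: apply the continuity equation for pipe flow, Q = A * v with A = pi*(D/2)^2.
A = pi*(0.09775/2)^2 = 0.00750453 m^2
Q = 0.00750453 * 0.5535 = 0.004154 m^3/s
Therefore the volumetric flow rate Q = 0.004154 m^3/s.


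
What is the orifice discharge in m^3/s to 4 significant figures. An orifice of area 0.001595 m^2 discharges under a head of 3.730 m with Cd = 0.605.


Approach: apply the orifice equation, Q = Cd*A*sqrt(2*g*h).
Q = 0.605 * 0.001595 * sqrt(2*9.81*3.730) = 0.008255 m^3/s
Therefore the orifice discharge = 0.008255 m^3/s.


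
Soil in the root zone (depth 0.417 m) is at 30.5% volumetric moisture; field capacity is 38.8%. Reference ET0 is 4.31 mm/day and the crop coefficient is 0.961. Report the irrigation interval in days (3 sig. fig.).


Approach: apply soil-water budget scheduling, SMD = (FC-theta)/100*depth*1000; ETc = ET0*Kc; interval = SMD/ETc.
Step 1 — soil moisture deficit:
  SMD = (38.8 - 30.5)/100 * 0.417 * 1000 = 34.611 mm
Step 2 — daily crop ET (ETc = ET0*Kc):
  ETc = 4.31 * 0.961 = 4.1419 mm/day
Step 3 — irrigation interval (SMD/ETc):
  interval = 34.611 / 4.1419 = 8.36 days
Therefore the irrigation interval = 8.36 days.


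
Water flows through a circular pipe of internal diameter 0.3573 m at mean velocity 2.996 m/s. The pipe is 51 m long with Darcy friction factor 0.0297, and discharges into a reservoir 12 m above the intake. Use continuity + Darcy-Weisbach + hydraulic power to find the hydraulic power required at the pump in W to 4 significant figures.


Approach: apply continuity + Darcy-Weisbach + hydraulic power, Q = A*v; hf = f*(L/D)*(v^2/(2g)); H = static + hf; P = rho*g*Q*H.
Step 1 — flow rate (continuity, Q = A*v):
  A = pi*(0.3573/2)^2 = 0.100267 m^2
  Q = 0.100267 * 2.996 = 0.300398 m^3/s
Step 2 — friction head loss (Darcy-Weisbach):
  hf = 0.0297 * (51/0.3573) * (2.996^2 / (2*9.81))
  hf = 1.93945 m
Step 3 — total head: H = 12 + 1.93945 = 13.9394 m
Step 4 — hydraulic power (P = rho*g*Q*H):
  P = 1000 * 9.81 * 0.300398 * 13.9394 = 41080 W
Therefore the hydraulic power required at the pump = 41080 W.


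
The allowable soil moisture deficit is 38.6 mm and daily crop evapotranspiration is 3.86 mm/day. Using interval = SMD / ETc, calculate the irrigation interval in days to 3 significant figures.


interval = 38.6 / 3.86 = 10.0 days
Therefore the irrigation interval = 10.0 days.


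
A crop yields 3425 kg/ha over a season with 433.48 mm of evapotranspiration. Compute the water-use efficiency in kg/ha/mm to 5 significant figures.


Approach: apply the water-use efficiency ratio, WUE = yield/ET.
WUE = 3425 / 433.48 = 7.9012 kg/ha/mm
Therefore the water-use efficiency = 7.9012 kg/ha/mm.


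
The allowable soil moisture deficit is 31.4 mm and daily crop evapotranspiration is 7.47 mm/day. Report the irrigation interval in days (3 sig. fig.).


Approach: apply the irrigation interval relation, interval = SMD / ETc.
interval = 31.4 / 7.47 = 4.20 days
Therefore the irrigation interval = 4.20 days.


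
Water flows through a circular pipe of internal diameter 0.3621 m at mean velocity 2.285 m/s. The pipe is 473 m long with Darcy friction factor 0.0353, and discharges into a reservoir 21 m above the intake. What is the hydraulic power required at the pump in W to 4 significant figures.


Approach: apply continuity + Darcy-Weisbach + hydraulic power, Q = A*v; hf = f*(L/D)*(v^2/(2g)); H = static + hf; P = rho*g*Q*H.
Step 1 — flow rate (continuity, Q = A*v):
  A = pi*(0.3621/2)^2 = 0.102979 m^2
  Q = 0.102979 * 2.285 = 0.235306 m^3/s
Step 2 — friction head loss (Darcy-Weisbach):
  hf = 0.0353 * (473/0.3621) * (2.285^2 / (2*9.81))
  hf = 12.2710 m
Step 3 — total head: H = 21 + 12.2710 = 33.2710 m
Step 4 — hydraulic power (P = rho*g*Q*H):
  P = 1000 * 9.81 * 0.235306 * 33.2710 = 76800 W
Therefore the hydraulic power required at the pump = 76800 W.


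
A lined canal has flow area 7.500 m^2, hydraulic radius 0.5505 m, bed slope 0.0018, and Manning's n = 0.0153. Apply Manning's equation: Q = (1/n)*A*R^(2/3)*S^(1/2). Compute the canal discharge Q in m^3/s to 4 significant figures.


Q = (1/0.0153) * 7.500 * 0.5505^(2/3) * 0.0018^(1/2) = 13.97 m^3/s
Therefore the canal discharge Q = 13.97 m^3/s.


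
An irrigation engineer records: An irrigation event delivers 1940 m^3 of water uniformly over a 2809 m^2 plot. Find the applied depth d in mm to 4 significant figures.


Approach: apply depth from volume over area, d = (V/A)*1000.
d = (1940 / 2809) * 1000 = 690.6 mm
Therefore the applied depth d = 690.6 mm.


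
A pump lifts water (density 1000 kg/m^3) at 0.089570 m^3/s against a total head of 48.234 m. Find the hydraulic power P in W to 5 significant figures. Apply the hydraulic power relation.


Approach: apply the hydraulic power relation, P = rho*g*Q*H.
P = 1000 * 9.81 * 0.089570 * 48.234 = 42382 W
Therefore the hydraulic power P = 42382 W.


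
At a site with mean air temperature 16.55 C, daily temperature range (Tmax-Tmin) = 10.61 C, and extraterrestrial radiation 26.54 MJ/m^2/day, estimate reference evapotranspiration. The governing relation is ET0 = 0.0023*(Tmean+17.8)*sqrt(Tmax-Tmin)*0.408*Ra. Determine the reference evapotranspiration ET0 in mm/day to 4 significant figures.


ET0 = 0.0023*(16.55+17.8)*sqrt(10.61)*0.408*26.54 = 2.787 mm/day
Therefore the reference evapotranspiration ET0 = 2.787 mm/day.


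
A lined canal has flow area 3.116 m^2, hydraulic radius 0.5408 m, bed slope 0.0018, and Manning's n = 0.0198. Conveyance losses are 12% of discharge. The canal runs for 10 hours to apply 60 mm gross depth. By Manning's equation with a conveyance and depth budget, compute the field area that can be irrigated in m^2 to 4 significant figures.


Approach: apply Manning's equation with a conveyance and depth budget, Q = (1/n)*A*R^(2/3)*S^(1/2); Q_field = Q*(1-loss); Area = Q_field*t/(d/1000).
Step 1 — canal discharge (Manning's equation):
  Q = (1/0.0198) * 3.116 * 0.5408^(2/3) * 0.0018^(1/2) = 4.43193 m^3/s
Step 2 — delivered flow: Q_field = 4.43193*(1 - 12/100) = 3.90010 m^3/s
Step 3 — volume delivered: V = 3.90010 * 10*3600 = 140404 m^3
Step 4 — area served: A = V / (depth/1000) = 140404 / 0.06 = 2340000 m^2
Therefore the field area that can be irrigated = 2340000 m^2.


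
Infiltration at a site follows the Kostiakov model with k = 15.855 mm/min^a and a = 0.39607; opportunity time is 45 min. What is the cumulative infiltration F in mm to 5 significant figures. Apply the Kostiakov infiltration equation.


Approach: apply the Kostiakov infiltration equation, F = k*t^a.
F = 15.855 * 45^0.39607 = 71.607 mm
Therefore the cumulative infiltration F = 71.607 mm.


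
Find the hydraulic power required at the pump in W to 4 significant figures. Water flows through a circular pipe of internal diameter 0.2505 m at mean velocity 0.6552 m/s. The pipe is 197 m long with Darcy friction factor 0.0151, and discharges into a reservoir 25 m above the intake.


Approach: apply continuity + Darcy-Weisbach + hydraulic power, Q = A*v; hf = f*(L/D)*(v^2/(2g)); H = static + hf; P = rho*g*Q*H.
Step 1 — flow rate (continuity, Q = A*v):
  A = pi*(0.2505/2)^2 = 0.0492839 m^2
  Q = 0.0492839 * 0.6552 = 0.0322908 m^3/s
Step 2 — friction head loss (Darcy-Weisbach):
  hf = 0.0151 * (197/0.2505) * (0.6552^2 / (2*9.81))
  hf = 0.259827 m
Step 3 — total head: H = 25 + 0.259827 = 25.2598 m
Step 4 — hydraulic power (P = rho*g*Q*H):
  P = 1000 * 9.81 * 0.0322908 * 25.2598 = 8002 W
Therefore the hydraulic power required at the pump = 8002 W.


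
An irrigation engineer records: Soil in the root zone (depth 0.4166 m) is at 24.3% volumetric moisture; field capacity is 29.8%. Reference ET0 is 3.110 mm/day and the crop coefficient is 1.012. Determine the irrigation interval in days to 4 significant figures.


Approach: apply soil-water budget scheduling, SMD = (FC-theta)/100*depth*1000; ETc = ET0*Kc; interval = SMD/ETc.
Step 1 — soil moisture deficit:
  SMD = (29.8 - 24.3)/100 * 0.4166 * 1000 = 22.9130 mm
Step 2 — daily crop ET (ETc = ET0*Kc):
  ETc = 3.110 * 1.012 = 3.14732 mm/day
Step 3 — irrigation interval (SMD/ETc):
  interval = 22.9130 / 3.14732 = 7.280 days
Therefore the irrigation interval = 7.280 days.


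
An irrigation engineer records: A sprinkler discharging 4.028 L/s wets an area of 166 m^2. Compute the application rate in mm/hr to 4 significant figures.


Approach: apply the application rate relation, rate = (Q/A)*3600.
rate = (4.028 / 166) * 3600 = 87.35 mm/hr
Therefore the application rate = 87.35 mm/hr.


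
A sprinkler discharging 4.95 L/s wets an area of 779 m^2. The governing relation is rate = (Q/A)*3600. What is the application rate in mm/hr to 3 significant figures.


rate = (4.95 / 779) * 3600 = 22.9 mm/hr
Therefore the application rate = 22.9 mm/hr.


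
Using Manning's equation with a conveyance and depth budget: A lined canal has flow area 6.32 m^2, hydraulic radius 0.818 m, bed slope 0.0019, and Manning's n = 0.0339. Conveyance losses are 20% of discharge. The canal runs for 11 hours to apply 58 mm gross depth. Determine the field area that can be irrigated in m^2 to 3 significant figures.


Approach: apply Manning's equation with a conveyance and depth budget, Q = (1/n)*A*R^(2/3)*S^(1/2); Q_field = Q*(1-loss); Area = Q_field*t/(d/1000).
Step 1 — canal discharge (Manning's equation):
  Q = (1/0.0339) * 6.32 * 0.818^(2/3) * 0.0019^(1/2) = 7.1077 m^3/s
Step 2 — delivered flow: Q_field = 7.1077*(1 - 20/100) = 5.6862 m^3/s
Step 3 — volume delivered: V = 5.6862 * 11*3600 = 225170 m^3
Step 4 — area served: A = V / (depth/1000) = 225170 / 0.058 = 3880000 m^2
Therefore the field area that can be irrigated = 3880000 m^2.


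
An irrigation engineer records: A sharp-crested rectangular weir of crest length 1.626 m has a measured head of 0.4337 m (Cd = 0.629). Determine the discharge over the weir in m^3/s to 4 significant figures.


Approach: apply the rectangular weir equation, Q = (2/3)*Cd*L*sqrt(2g)*H^1.5.
Q = (2/3)*0.629*1.626*sqrt(2*9.81)*0.4337^1.5 = 0.8626 m^3/s
Therefore the discharge over the weir = 0.8626 m^3/s.


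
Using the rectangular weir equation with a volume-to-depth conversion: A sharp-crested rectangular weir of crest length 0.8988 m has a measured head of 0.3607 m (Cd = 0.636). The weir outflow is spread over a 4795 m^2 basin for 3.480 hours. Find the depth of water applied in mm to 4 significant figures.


Approach: apply the rectangular weir equation with a volume-to-depth conversion, Q = (2/3)*Cd*L*sqrt(2g)*H^1.5; d = Q*t/A * 1000.
Step 1 — weir discharge:
  Q = (2/3)*0.636*0.8988*sqrt(2*9.81)*0.3607^1.5 = 0.365677 m^3/s
Step 2 — volume: V = 0.365677 * 3.480*3600 = 4581.20 m^3
Step 3 — depth: d = V/A * 1000 = 4581.20/4795 * 1000 = 955.4 mm
Therefore the depth of water applied = 955.4 mm.


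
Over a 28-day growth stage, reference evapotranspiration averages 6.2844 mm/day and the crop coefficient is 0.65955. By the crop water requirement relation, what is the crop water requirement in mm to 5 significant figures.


Approach: apply the crop water requirement relation, CWR = ET0 * Kc * days.
CWR = 6.2844 * 0.65955 * 28 = 116.06 mm
Therefore the crop water requirement = 116.06 mm.


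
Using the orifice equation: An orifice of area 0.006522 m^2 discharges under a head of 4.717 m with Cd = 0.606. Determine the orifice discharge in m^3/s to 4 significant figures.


Approach: apply the orifice equation, Q = Cd*A*sqrt(2*g*h).
Q = 0.606 * 0.006522 * sqrt(2*9.81*4.717) = 0.03802 m^3/s
Therefore the orifice discharge = 0.03802 m^3/s.


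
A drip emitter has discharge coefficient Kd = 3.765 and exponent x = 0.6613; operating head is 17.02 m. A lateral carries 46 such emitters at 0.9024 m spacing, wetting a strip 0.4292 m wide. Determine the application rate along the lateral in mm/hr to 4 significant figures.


Approach: apply the emitter equation with a lateral mass balance, q = Kd*h^x; Q = n*q; rate = Q/(n*spacing*width).
Step 1 — single emitter flow (q = Kd*h^x):
  q = 3.765 * 17.02^0.6613 = 24.5357 L/hr
Step 2 — total lateral flow: Q = 46 * 24.5357 = 1128.64 L/hr
Step 3 — wetted area: A = 46 * 0.9024 * 0.4292 = 17.8163 m^2
Step 4 — application rate: Q/A = 1128.64/17.8163 = 63.35 mm/hr
Therefore the application rate along the lateral = 63.35 mm/hr.


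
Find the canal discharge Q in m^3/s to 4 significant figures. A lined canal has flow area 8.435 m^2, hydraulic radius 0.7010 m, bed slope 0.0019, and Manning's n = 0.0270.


Approach: apply Manning's equation, Q = (1/n)*A*R^(2/3)*S^(1/2).
Q = (1/0.0270) * 8.435 * 0.7010^(2/3) * 0.0019^(1/2) = 10.75 m^3/s
Therefore the canal discharge Q = 10.75 m^3/s.


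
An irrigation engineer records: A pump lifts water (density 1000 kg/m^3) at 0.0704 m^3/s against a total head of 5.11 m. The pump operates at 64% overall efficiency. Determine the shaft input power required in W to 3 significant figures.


Approach: apply hydraulic power then efficiency conversion, P = rho*g*Q*H; P_in = P/eta.
Step 1 — hydraulic power (P = rho*g*Q*H):
  P = 1000 * 9.81 * 0.0704 * 5.11 = 3529.1 W
Step 2 — input power: P_in = P/eta = 3529.1 / 0.64 = 5510 W
Therefore the shaft input power required = 5510 W.


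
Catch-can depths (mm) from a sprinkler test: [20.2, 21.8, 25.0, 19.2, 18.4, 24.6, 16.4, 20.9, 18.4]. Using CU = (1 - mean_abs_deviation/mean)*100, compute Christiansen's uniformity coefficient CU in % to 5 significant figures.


mean = 20.54444 mm
mean |d_i - mean| = 2.249383 mm
CU = (1 - 2.249383/20.54444)*100 = 89.051 %
Therefore Christiansen's uniformity coefficient CU = 89.051 %.


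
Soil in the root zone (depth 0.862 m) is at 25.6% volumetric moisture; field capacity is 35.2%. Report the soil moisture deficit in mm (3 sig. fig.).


Approach: apply the soil moisture deficit relation, SMD = (FC - theta)/100 * depth * 1000.
SMD = (35.2 - 25.6)/100 * 0.862 * 1000 = 82.8 mm
Therefore the soil moisture deficit = 82.8 mm.


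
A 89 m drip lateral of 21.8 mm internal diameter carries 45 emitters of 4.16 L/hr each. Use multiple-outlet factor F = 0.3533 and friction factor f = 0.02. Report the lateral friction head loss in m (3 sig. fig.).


Approach: apply Darcy-Weisbach with the multiple-outlet F-factor, Q = n*q/(3600*1000) m^3/s; v = Q/A; hf = F*f*(L/D)*(v^2/(2g)).
Q = 45*4.16/(3600*1000) = 5.2000e-05 m^3/s
A = pi*(21.8e-3/2)^2 = 3.7325e-04 m^2, so v = Q/A = 0.13932 m/s
hf = 0.3533*0.02*(89/0.0218)*(0.13932^2/(2*9.81)) = 0.0285 m
Therefore the lateral friction head loss = 0.0285 m.


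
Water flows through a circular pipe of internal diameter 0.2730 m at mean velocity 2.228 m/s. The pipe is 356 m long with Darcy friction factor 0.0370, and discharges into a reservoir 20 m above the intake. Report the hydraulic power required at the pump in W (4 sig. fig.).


Approach: apply continuity + Darcy-Weisbach + hydraulic power, Q = A*v; hf = f*(L/D)*(v^2/(2g)); H = static + hf; P = rho*g*Q*H.
Step 1 — flow rate (continuity, Q = A*v):
  A = pi*(0.2730/2)^2 = 0.0585349 m^2
  Q = 0.0585349 * 2.228 = 0.130416 m^3/s
Step 2 — friction head loss (Darcy-Weisbach):
  hf = 0.0370 * (356/0.2730) * (2.228^2 / (2*9.81))
  hf = 12.2073 m
Step 3 — total head: H = 20 + 12.2073 = 32.2073 m
Step 4 — hydraulic power (P = rho*g*Q*H):
  P = 1000 * 9.81 * 0.130416 * 32.2073 = 41210 W
Therefore the hydraulic power required at the pump = 41210 W.


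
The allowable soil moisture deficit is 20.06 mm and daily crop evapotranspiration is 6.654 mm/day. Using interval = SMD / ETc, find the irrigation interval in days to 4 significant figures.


interval = 20.06 / 6.654 = 3.015 days
Therefore the irrigation interval = 3.015 days.


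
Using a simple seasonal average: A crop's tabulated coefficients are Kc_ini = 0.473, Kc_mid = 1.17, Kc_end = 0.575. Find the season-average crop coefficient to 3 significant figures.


Approach: apply a simple seasonal average, Kc_avg = (Kc_ini + Kc_mid + Kc_end)/3.
Kc_avg = (0.473 + 1.17 + 0.575)/3 = 0.739
Therefore the season-average crop coefficient = 0.739.


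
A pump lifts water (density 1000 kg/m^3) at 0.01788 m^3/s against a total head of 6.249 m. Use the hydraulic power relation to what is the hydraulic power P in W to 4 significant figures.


Approach: apply the hydraulic power relation, P = rho*g*Q*H.
P = 1000 * 9.81 * 0.01788 * 6.249 = 1096 W
Therefore the hydraulic power P = 1096 W.


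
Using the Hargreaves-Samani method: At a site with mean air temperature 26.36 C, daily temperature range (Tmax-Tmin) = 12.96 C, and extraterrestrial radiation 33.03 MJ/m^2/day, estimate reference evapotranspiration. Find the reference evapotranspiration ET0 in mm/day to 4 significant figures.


Approach: apply the Hargreaves-Samani method, ET0 = 0.0023*(Tmean+17.8)*sqrt(Tmax-Tmin)*0.408*Ra.
ET0 = 0.0023*(26.36+17.8)*sqrt(12.96)*0.408*33.03 = 4.928 mm/day
Therefore the reference evapotranspiration ET0 = 4.928 mm/day.


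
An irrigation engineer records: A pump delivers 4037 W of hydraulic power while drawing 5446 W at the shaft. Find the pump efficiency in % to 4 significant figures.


Approach: apply the efficiency ratio, eta = (P_out/P_in)*100.
eta = (4037 / 5446) * 100 = 74.13 %
Therefore the pump efficiency = 74.13 %.


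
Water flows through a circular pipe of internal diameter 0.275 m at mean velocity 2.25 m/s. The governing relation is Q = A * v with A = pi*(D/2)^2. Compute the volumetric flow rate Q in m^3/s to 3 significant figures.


A = pi*(0.275/2)^2 = 0.059396 m^2
Q = 0.059396 * 2.25 = 0.134 m^3/s
Therefore the volumetric flow rate Q = 0.134 m^3/s.


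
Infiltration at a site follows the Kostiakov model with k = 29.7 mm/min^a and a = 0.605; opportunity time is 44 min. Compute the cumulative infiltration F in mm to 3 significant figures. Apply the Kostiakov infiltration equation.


Approach: apply the Kostiakov infiltration equation, F = k*t^a.
F = 29.7 * 44^0.605 = 293 mm
Therefore the cumulative infiltration F = 293 mm.


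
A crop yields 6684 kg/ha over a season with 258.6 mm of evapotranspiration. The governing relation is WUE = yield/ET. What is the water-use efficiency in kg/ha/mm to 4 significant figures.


WUE = 6684 / 258.6 = 25.85 kg/ha/mm
Therefore the water-use efficiency = 25.85 kg/ha/mm.


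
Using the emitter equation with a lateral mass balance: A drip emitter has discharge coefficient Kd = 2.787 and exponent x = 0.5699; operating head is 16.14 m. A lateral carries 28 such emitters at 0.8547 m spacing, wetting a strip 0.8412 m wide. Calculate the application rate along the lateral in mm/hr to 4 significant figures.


Approach: apply the emitter equation with a lateral mass balance, q = Kd*h^x; Q = n*q; rate = Q/(n*spacing*width).
Step 1 — single emitter flow (q = Kd*h^x):
  q = 2.787 * 16.14^0.5699 = 13.5994 L/hr
Step 2 — total lateral flow: Q = 28 * 13.5994 = 380.784 L/hr
Step 3 — wetted area: A = 28 * 0.8547 * 0.8412 = 20.1313 m^2
Step 4 — application rate: Q/A = 380.784/20.1313 = 18.92 mm/hr
Therefore the application rate along the lateral = 18.92 mm/hr.


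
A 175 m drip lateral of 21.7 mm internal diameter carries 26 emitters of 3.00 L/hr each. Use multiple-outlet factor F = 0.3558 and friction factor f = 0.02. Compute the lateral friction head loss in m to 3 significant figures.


Approach: apply Darcy-Weisbach with the multiple-outlet F-factor, Q = n*q/(3600*1000) m^3/s; v = Q/A; hf = F*f*(L/D)*(v^2/(2g)).
Q = 26*3.00/(3600*1000) = 2.1667e-05 m^3/s
A = pi*(21.7e-3/2)^2 = 3.6984e-04 m^2, so v = Q/A = 0.058585 m/s
hf = 0.3558*0.02*(175/0.0217)*(0.058585^2/(2*9.81)) = 0.0100 m
Therefore the lateral friction head loss = 0.0100 m.


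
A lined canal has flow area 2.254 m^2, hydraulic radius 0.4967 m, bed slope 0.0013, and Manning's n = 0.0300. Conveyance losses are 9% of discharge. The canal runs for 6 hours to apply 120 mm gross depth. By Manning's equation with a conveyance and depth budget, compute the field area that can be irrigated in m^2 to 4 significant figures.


Approach: apply Manning's equation with a conveyance and depth budget, Q = (1/n)*A*R^(2/3)*S^(1/2); Q_field = Q*(1-loss); Area = Q_field*t/(d/1000).
Step 1 — canal discharge (Manning's equation):
  Q = (1/0.0300) * 2.254 * 0.4967^(2/3) * 0.0013^(1/2) = 1.69903 m^3/s
Step 2 — delivered flow: Q_field = 1.69903*(1 - 9/100) = 1.54612 m^3/s
Step 3 — volume delivered: V = 1.54612 * 6*3600 = 33396.1 m^3
Step 4 — area served: A = V / (depth/1000) = 33396.1 / 0.12 = 278300 m^2
Therefore the field area that can be irrigated = 278300 m^2.


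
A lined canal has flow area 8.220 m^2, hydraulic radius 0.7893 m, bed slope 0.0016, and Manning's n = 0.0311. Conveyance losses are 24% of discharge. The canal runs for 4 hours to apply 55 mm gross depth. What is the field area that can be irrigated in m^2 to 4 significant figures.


Approach: apply Manning's equation with a conveyance and depth budget, Q = (1/n)*A*R^(2/3)*S^(1/2); Q_field = Q*(1-loss); Area = Q_field*t/(d/1000).
Step 1 — canal discharge (Manning's equation):
  Q = (1/0.0311) * 8.220 * 0.7893^(2/3) * 0.0016^(1/2) = 9.02955 m^3/s
Step 2 — delivered flow: Q_field = 9.02955*(1 - 24/100) = 6.86246 m^3/s
Step 3 — volume delivered: V = 6.86246 * 4*3600 = 98819.4 m^3
Step 4 — area served: A = V / (depth/1000) = 98819.4 / 0.055 = 1797000 m^2
Therefore the field area that can be irrigated = 1797000 m^2.


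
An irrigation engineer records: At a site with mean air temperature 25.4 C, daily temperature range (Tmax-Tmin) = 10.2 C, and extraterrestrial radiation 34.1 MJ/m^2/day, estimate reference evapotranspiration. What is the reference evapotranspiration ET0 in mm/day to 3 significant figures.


Approach: apply the Hargreaves-Samani method, ET0 = 0.0023*(Tmean+17.8)*sqrt(Tmax-Tmin)*0.408*Ra.
ET0 = 0.0023*(25.4+17.8)*sqrt(10.2)*0.408*34.1 = 4.41 mm/day
Therefore the reference evapotranspiration ET0 = 4.41 mm/day.


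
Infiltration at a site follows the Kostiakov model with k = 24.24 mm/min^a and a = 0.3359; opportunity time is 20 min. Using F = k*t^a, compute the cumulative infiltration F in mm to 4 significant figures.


F = 24.24 * 20^0.3359 = 66.31 mm
Therefore the cumulative infiltration F = 66.31 mm.


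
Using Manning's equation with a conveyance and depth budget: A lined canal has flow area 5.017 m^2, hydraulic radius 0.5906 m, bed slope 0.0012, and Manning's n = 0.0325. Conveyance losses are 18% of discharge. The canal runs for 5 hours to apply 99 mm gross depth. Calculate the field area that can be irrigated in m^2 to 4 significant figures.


Approach: apply Manning's equation with a conveyance and depth budget, Q = (1/n)*A*R^(2/3)*S^(1/2); Q_field = Q*(1-loss); Area = Q_field*t/(d/1000).
Step 1 — canal discharge (Manning's equation):
  Q = (1/0.0325) * 5.017 * 0.5906^(2/3) * 0.0012^(1/2) = 3.76427 m^3/s
Step 2 — delivered flow: Q_field = 3.76427*(1 - 18/100) = 3.08670 m^3/s
Step 3 — volume delivered: V = 3.08670 * 5*3600 = 55560.6 m^3
Step 4 — area served: A = V / (depth/1000) = 55560.6 / 0.099 = 561200 m^2
Therefore the field area that can be irrigated = 561200 m^2.


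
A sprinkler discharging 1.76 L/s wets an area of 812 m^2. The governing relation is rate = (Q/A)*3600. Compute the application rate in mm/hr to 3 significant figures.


rate = (1.76 / 812) * 3600 = 7.80 mm/hr
Therefore the application rate = 7.80 mm/hr.


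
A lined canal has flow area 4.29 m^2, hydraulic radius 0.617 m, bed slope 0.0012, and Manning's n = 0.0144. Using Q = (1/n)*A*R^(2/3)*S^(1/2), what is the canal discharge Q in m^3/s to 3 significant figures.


Q = (1/0.0144) * 4.29 * 0.617^(2/3) * 0.0012^(1/2) = 7.48 m^3/s
Therefore the canal discharge Q = 7.48 m^3/s.


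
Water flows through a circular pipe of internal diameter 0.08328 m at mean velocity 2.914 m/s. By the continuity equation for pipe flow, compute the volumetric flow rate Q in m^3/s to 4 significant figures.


Approach: apply the continuity equation for pipe flow, Q = A * v with A = pi*(D/2)^2.
A = pi*(0.08328/2)^2 = 0.00544717 m^2
Q = 0.00544717 * 2.914 = 0.01587 m^3/s
Therefore the volumetric flow rate Q = 0.01587 m^3/s.


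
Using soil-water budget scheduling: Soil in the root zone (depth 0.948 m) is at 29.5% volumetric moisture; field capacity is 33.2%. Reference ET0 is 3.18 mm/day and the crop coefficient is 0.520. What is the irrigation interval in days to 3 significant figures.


Approach: apply soil-water budget scheduling, SMD = (FC-theta)/100*depth*1000; ETc = ET0*Kc; interval = SMD/ETc.
Step 1 — soil moisture deficit:
  SMD = (33.2 - 29.5)/100 * 0.948 * 1000 = 35.076 mm
Step 2 — daily crop ET (ETc = ET0*Kc):
  ETc = 3.18 * 0.520 = 1.6536 mm/day
Step 3 — irrigation interval (SMD/ETc):
  interval = 35.076 / 1.6536 = 21.2 days
Therefore the irrigation interval = 21.2 days.


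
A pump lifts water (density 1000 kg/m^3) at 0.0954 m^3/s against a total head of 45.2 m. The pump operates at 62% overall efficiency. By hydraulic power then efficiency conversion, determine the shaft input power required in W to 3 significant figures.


Approach: apply hydraulic power then efficiency conversion, P = rho*g*Q*H; P_in = P/eta.
Step 1 — hydraulic power (P = rho*g*Q*H):
  P = 1000 * 9.81 * 0.0954 * 45.2 = 42302 W
Step 2 — input power: P_in = P/eta = 42302 / 0.62 = 68200 W
Therefore the shaft input power required = 68200 W.


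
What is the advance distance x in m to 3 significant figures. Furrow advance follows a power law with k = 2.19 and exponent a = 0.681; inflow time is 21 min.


Approach: apply the power-law advance function, x = k*t^a.
x = 2.19 * 21^0.681 = 17.4 m
Therefore the advance distance x = 17.4 m.


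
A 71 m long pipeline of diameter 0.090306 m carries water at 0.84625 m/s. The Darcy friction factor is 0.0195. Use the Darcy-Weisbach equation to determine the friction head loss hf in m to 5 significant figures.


Approach: apply the Darcy-Weisbach equation, hf = f*(L/D)*(v^2/(2g)).
hf = 0.0195 * (71/0.090306) * (0.84625^2 / (2*9.81))
hf = 0.55960 m
Therefore the friction head loss hf = 0.55960 m.


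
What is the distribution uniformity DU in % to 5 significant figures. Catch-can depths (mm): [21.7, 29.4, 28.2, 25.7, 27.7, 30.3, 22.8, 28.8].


Approach: apply the low-quarter distribution uniformity, DU = (mean of lowest quarter of readings / overall mean)*100.
sorted lowest 2 of 8: [21.7, 22.8] -> mean = 22.25000 mm
overall mean = 26.82500 mm
DU = (22.25000/26.82500)*100 = 82.945 %
Therefore the distribution uniformity DU = 82.945 %.


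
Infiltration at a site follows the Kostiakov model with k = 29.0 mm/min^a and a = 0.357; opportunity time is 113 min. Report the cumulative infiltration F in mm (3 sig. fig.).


Approach: apply the Kostiakov infiltration equation, F = k*t^a.
F = 29.0 * 113^0.357 = 157 mm
Therefore the cumulative infiltration F = 157 mm.


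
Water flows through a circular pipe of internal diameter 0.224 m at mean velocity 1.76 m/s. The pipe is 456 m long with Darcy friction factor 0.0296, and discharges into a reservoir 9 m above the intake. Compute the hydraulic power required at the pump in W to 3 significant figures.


Approach: apply continuity + Darcy-Weisbach + hydraulic power, Q = A*v; hf = f*(L/D)*(v^2/(2g)); H = static + hf; P = rho*g*Q*H.
Step 1 — flow rate (continuity, Q = A*v):
  A = pi*(0.224/2)^2 = 0.039408 m^2
  Q = 0.039408 * 1.76 = 0.069358 m^3/s
Step 2 — friction head loss (Darcy-Weisbach):
  hf = 0.0296 * (456/0.224) * (1.76^2 / (2*9.81))
  hf = 9.5134 m
Step 3 — total head: H = 9 + 9.5134 = 18.513 m
Step 4 — hydraulic power (P = rho*g*Q*H):
  P = 1000 * 9.81 * 0.069358 * 18.513 = 12600 W
Therefore the hydraulic power required at the pump = 12600 W.


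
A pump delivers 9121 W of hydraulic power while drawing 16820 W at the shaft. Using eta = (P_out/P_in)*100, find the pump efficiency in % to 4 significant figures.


eta = (9121 / 16820) * 100 = 54.23 %
Therefore the pump efficiency = 54.23 %.


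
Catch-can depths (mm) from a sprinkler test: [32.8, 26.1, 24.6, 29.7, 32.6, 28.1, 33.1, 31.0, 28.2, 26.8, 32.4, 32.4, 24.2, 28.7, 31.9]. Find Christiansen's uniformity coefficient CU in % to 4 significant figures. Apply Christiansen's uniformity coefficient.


Approach: apply Christiansen's uniformity coefficient, CU = (1 - mean_abs_deviation/mean)*100.
mean = 29.5067 mm
mean |d_i - mean| = 2.64622 mm
CU = (1 - 2.64622/29.5067)*100 = 91.03 %
Therefore Christiansen's uniformity coefficient CU = 91.03 %.


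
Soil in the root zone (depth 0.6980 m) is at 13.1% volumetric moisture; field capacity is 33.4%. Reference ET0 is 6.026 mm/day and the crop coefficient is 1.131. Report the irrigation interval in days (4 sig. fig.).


Approach: apply soil-water budget scheduling, SMD = (FC-theta)/100*depth*1000; ETc = ET0*Kc; interval = SMD/ETc.
Step 1 — soil moisture deficit:
  SMD = (33.4 - 13.1)/100 * 0.6980 * 1000 = 141.694 mm
Step 2 — daily crop ET (ETc = ET0*Kc):
  ETc = 6.026 * 1.131 = 6.81541 mm/day
Step 3 — irrigation interval (SMD/ETc):
  interval = 141.694 / 6.81541 = 20.79 days
Therefore the irrigation interval = 20.79 days.


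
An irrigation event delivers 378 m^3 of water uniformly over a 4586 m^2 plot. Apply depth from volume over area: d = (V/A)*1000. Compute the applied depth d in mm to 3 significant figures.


d = (378 / 4586) * 1000 = 82.4 mm
Therefore the applied depth d = 82.4 mm.


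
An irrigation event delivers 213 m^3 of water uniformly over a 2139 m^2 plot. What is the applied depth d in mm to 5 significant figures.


Approach: apply depth from volume over area, d = (V/A)*1000.
d = (213 / 2139) * 1000 = 99.579 mm
Therefore the applied depth d = 99.579 mm.


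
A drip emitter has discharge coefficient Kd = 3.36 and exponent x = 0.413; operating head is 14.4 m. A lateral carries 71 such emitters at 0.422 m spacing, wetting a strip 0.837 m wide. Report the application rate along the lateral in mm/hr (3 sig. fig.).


Approach: apply the emitter equation with a lateral mass balance, q = Kd*h^x; Q = n*q; rate = Q/(n*spacing*width).
Step 1 — single emitter flow (q = Kd*h^x):
  q = 3.36 * 14.4^0.413 = 10.110 L/hr
Step 2 — total lateral flow: Q = 71 * 10.110 = 717.80 L/hr
Step 3 — wetted area: A = 71 * 0.422 * 0.837 = 25.078 m^2
Step 4 — application rate: Q/A = 717.80/25.078 = 28.6 mm/hr
Therefore the application rate along the lateral = 28.6 mm/hr.


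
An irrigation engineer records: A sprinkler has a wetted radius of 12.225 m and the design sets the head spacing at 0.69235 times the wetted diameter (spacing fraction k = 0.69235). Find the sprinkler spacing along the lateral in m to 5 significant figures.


Approach: apply the sprinkler spacing rule (spacing as a fraction of wetted diameter), S = k*(2*R).
S = 0.69235 * (2 * 12.225) = 16.928 m
Therefore the sprinkler spacing along the lateral = 16.928 m.


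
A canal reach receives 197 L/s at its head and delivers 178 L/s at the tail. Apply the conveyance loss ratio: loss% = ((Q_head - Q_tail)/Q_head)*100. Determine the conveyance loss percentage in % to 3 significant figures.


loss = ((197 - 178)/197)*100 = 9.64 %
Therefore the conveyance loss percentage = 9.64 %.


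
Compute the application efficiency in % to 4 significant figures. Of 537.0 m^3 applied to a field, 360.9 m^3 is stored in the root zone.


Approach: apply the application efficiency ratio, Ea = (stored/applied)*100.
Ea = (360.9/537.0)*100 = 67.21 %
Therefore the application efficiency = 67.21 %.


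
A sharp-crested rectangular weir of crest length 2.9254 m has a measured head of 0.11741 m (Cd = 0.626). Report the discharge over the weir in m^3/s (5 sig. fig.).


Approach: apply the rectangular weir equation, Q = (2/3)*Cd*L*sqrt(2g)*H^1.5.
Q = (2/3)*0.626*2.9254*sqrt(2*9.81)*0.11741^1.5 = 0.21756 m^3/s
Therefore the discharge over the weir = 0.21756 m^3/s.


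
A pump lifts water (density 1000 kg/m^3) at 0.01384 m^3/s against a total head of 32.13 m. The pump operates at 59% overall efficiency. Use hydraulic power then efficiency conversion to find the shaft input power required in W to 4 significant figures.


Approach: apply hydraulic power then efficiency conversion, P = rho*g*Q*H; P_in = P/eta.
Step 1 — hydraulic power (P = rho*g*Q*H):
  P = 1000 * 9.81 * 0.01384 * 32.13 = 4362.30 W
Step 2 — input power: P_in = P/eta = 4362.30 / 0.59 = 7394 W
Therefore the shaft input power required = 7394 W.


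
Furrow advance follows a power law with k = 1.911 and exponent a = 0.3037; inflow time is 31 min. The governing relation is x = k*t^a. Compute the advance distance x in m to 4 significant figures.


x = 1.911 * 31^0.3037 = 5.422 m
Therefore the advance distance x = 5.422 m.


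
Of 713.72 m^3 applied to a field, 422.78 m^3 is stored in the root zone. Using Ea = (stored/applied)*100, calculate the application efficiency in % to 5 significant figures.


Ea = (422.78/713.72)*100 = 59.236 %
Therefore the application efficiency = 59.236 %.


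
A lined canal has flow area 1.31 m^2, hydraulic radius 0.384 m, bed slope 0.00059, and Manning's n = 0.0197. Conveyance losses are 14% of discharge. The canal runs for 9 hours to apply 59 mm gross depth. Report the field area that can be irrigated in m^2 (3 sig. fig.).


Approach: apply Manning's equation with a conveyance and depth budget, Q = (1/n)*A*R^(2/3)*S^(1/2); Q_field = Q*(1-loss); Area = Q_field*t/(d/1000).
Step 1 — canal discharge (Manning's equation):
  Q = (1/0.0197) * 1.31 * 0.384^(2/3) * 0.00059^(1/2) = 0.85333 m^3/s
Step 2 — delivered flow: Q_field = 0.85333*(1 - 14/100) = 0.73387 m^3/s
Step 3 — volume delivered: V = 0.73387 * 9*3600 = 23777 m^3
Step 4 — area served: A = V / (depth/1000) = 23777 / 0.059 = 403000 m^2
Therefore the field area that can be irrigated = 403000 m^2.


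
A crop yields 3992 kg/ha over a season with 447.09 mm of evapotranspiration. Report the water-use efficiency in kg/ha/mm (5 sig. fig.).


Approach: apply the water-use efficiency ratio, WUE = yield/ET.
WUE = 3992 / 447.09 = 8.9289 kg/ha/mm
Therefore the water-use efficiency = 8.9289 kg/ha/mm.


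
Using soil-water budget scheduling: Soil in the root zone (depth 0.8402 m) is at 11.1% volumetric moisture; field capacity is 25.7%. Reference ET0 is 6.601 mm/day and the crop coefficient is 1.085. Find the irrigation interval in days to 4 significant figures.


Approach: apply soil-water budget scheduling, SMD = (FC-theta)/100*depth*1000; ETc = ET0*Kc; interval = SMD/ETc.
Step 1 — soil moisture deficit:
  SMD = (25.7 - 11.1)/100 * 0.8402 * 1000 = 122.669 mm
Step 2 — daily crop ET (ETc = ET0*Kc):
  ETc = 6.601 * 1.085 = 7.16208 mm/day
Step 3 — irrigation interval (SMD/ETc):
  interval = 122.669 / 7.16208 = 17.13 days
Therefore the irrigation interval = 17.13 days.


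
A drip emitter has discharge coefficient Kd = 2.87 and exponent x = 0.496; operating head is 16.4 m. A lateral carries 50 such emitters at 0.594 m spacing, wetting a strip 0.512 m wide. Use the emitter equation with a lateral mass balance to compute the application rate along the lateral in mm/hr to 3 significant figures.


Approach: apply the emitter equation with a lateral mass balance, q = Kd*h^x; Q = n*q; rate = Q/(n*spacing*width).
Step 1 — single emitter flow (q = Kd*h^x):
  q = 2.87 * 16.4^0.496 = 11.493 L/hr
Step 2 — total lateral flow: Q = 50 * 11.493 = 574.66 L/hr
Step 3 — wetted area: A = 50 * 0.594 * 0.512 = 15.206 m^2
Step 4 — application rate: Q/A = 574.66/15.206 = 37.8 mm/hr
Therefore the application rate along the lateral = 37.8 mm/hr.


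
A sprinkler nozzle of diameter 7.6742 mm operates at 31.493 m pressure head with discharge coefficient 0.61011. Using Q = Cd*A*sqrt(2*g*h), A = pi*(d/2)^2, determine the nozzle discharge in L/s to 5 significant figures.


A = pi*(7.6742e-3/2)^2 = 4.625473e-05 m^2
Q = 0.61011 * 4.625473e-05 * sqrt(2*9.81*31.493) * 1000 = 0.70149 L/s
Therefore the nozzle discharge = 0.70149 L/s.


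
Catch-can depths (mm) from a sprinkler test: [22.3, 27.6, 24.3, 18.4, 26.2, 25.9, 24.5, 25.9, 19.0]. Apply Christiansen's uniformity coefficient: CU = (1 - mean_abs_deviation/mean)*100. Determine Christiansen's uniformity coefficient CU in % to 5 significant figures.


mean = 23.78889 mm
mean |d_i - mean| = 2.592593 mm
CU = (1 - 2.592593/23.78889)*100 = 89.102 %
Therefore Christiansen's uniformity coefficient CU = 89.102 %.


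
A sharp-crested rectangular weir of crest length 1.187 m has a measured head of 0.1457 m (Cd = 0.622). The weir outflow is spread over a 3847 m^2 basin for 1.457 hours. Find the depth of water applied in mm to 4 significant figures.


Approach: apply the rectangular weir equation with a volume-to-depth conversion, Q = (2/3)*Cd*L*sqrt(2g)*H^1.5; d = Q*t/A * 1000.
Step 1 — weir discharge:
  Q = (2/3)*0.622*1.187*sqrt(2*9.81)*0.1457^1.5 = 0.121252 m^3/s
Step 2 — volume: V = 0.121252 * 1.457*3600 = 635.991 m^3
Step 3 — depth: d = V/A * 1000 = 635.991/3847 * 1000 = 165.3 mm
Therefore the depth of water applied = 165.3 mm.


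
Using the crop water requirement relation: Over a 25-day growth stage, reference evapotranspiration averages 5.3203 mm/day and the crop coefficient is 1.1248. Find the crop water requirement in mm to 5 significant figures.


Approach: apply the crop water requirement relation, CWR = ET0 * Kc * days.
CWR = 5.3203 * 1.1248 * 25 = 149.61 mm
Therefore the crop water requirement = 149.61 mm.


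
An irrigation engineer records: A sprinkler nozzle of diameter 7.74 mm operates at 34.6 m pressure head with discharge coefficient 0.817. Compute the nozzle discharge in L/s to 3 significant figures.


Approach: apply the orifice equation, Q = Cd*A*sqrt(2*g*h), A = pi*(d/2)^2.
A = pi*(7.74e-3/2)^2 = 4.7051e-05 m^2
Q = 0.817 * 4.7051e-05 * sqrt(2*9.81*34.6) * 1000 = 1.00 L/s
Therefore the nozzle discharge = 1.00 L/s.


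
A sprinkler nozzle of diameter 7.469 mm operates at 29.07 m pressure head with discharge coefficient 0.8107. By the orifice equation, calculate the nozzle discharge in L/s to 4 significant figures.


Approach: apply the orifice equation, Q = Cd*A*sqrt(2*g*h), A = pi*(d/2)^2.
A = pi*(7.469e-3/2)^2 = 4.38142e-05 m^2
Q = 0.8107 * 4.38142e-05 * sqrt(2*9.81*29.07) * 1000 = 0.8483 L/s
Therefore the nozzle discharge = 0.8483 L/s.


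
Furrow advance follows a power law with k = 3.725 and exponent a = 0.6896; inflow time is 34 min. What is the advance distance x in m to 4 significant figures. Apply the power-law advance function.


Approach: apply the power-law advance function, x = k*t^a.
x = 3.725 * 34^0.6896 = 42.39 m
Therefore the advance distance x = 42.39 m.


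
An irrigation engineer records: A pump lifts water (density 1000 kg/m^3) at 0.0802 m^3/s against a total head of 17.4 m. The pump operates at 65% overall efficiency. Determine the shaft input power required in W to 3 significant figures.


Approach: apply hydraulic power then efficiency conversion, P = rho*g*Q*H; P_in = P/eta.
Step 1 — hydraulic power (P = rho*g*Q*H):
  P = 1000 * 9.81 * 0.0802 * 17.4 = 13690 W
Step 2 — input power: P_in = P/eta = 13690 / 0.65 = 21100 W
Therefore the shaft input power required = 21100 W.
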